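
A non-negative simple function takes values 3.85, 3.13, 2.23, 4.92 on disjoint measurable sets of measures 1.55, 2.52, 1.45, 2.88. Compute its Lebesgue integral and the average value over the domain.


Step 1: Integral = sum(value_i * measure_i)
= 3.85*1.55 + 3.13*2.52 + 2.23*1.45 + 4.92*2.88
= 5.9675 + 7.8876 + 3.2335 + 14.1696
= 31.2582
Step 2: Total measure of domain = 1.55 + 2.52 + 1.45 + 2.88 = 8.4
Step 3: Average value = 31.2582 / 8.4 = 3.721214


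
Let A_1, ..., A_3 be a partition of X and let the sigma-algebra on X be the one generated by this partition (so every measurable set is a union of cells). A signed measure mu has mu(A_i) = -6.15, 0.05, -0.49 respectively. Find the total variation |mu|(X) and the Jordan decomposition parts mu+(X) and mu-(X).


Step 1: Every measurable set is a union of atoms (the cells / points), so a Hahn decomposition is
  obtained by grouping atoms by sign: P = union of atoms with mu > 0, N = union of the remaining atoms.
  Atoms in P (indices): 2;  atoms in N (indices): 1, 3
  Positive values: 0.05
  Negative values: -6.15, -0.49
Step 2: mu+(X) = mu(P) = sum of positive atom values = 0.05
Step 3: mu-(X) = -mu(N) = sum of |negative atom values| = 6.64
Step 4: |mu|(X) = mu+(X) + mu-(X) = 0.05 + 6.64 = 6.69


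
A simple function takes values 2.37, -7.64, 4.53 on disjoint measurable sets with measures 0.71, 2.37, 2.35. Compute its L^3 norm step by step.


Step 1: Compute |f_i|^3 for each value:
  |2.37|^3 = 13.312053
  |-7.64|^3 = 445.943744
  |4.53|^3 = 92.959677
Step 2: Multiply by measures and sum:
  13.312053 * 0.71 = 9.451558
  445.943744 * 2.37 = 1056.886673
  92.959677 * 2.35 = 218.455241
Sum = 9.451558 + 1056.886673 + 218.455241 = 1284.793472
Step 3: Take the p-th root:
||f||_3 = (1284.793472)^(1/3) = 10.871207


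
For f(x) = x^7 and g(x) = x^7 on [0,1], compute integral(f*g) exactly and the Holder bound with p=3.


Step 1: Exact integral of f*g = integral(x^14, 0, 1) = 1/15
     = 0.066667
Step 2: Holder bound with p=3, q=1.5:
  ||f||_p = (integral x^21 dx)^(1/3) = (1/22)^(1/3) = 0.356883
  ||g||_q = (integral x^10.5 dx)^(1/1.5) = (1/11.5)^(1/1.5) = 0.196276
Step 3: Holder bound = ||f||_p * ||g||_q = 0.356883 * 0.196276 = 0.070048
Verification: 0.066667 <= 0.070048 (Holder holds)


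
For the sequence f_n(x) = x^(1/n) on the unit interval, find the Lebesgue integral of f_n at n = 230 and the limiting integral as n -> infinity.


At n = 230: f_230(x) = x^(1/230).
Step 1: integral(x^(1/230), 0, 1) = [x^(1/230+1) / (1/230+1)] from 0 to 1
     = 1 / (1/230 + 1) = 1 / ((230+1)/230) = 230/(230+1)
     = 230/231 = 0.995671
Step 2: As n -> infinity, f_n(x) = x^(1/n) -> 1 for x in (0,1], and f_n is increasing in n.
By MCT, lim_n integral(f_n) = integral(lim_n f_n) = integral(1, 0, 1) = 1.
Step 3: Verify convergence: 230/231 = 0.995671 -> 1


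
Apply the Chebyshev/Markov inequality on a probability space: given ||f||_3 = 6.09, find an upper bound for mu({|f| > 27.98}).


Chebyshev/Markov inequality: mu(|f| > eps) <= (||f||_p / eps)^p
Step 1: ||f||_3 / eps = 6.09 / 27.98 = 0.217655
Step 2: Raise to power p = 3:
  (0.217655)^3 = 0.010311
Step 3: Therefore mu(|f| > 27.98) <= 0.010311


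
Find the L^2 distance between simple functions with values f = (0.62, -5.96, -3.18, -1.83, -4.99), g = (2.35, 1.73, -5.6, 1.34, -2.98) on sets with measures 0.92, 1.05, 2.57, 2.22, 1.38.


Step 1: Compute differences f_i - g_i:
  0.62 - 2.35 = -1.73
  -5.96 - 1.73 = -7.69
  -3.18 - -5.6 = 2.42
  -1.83 - 1.34 = -3.17
  -4.99 - -2.98 = -2.01
Step 2: Compute |diff|^2 * measure for each set:
  |-1.73|^2 * 0.92 = 2.9929 * 0.92 = 2.753468
  |-7.69|^2 * 1.05 = 59.1361 * 1.05 = 62.092905
  |2.42|^2 * 2.57 = 5.8564 * 2.57 = 15.050948
  |-3.17|^2 * 2.22 = 10.0489 * 2.22 = 22.308558
  |-2.01|^2 * 1.38 = 4.0401 * 1.38 = 5.575338
Step 3: Sum = 107.781217
Step 4: ||f-g||_2 = (107.781217)^(1/2) = 10.381773


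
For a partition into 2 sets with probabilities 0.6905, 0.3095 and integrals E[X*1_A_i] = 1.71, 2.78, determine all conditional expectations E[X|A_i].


For each cell A_i: E[X|A_i] = E[X*1_A_i] / P(A_i)
Step 1: E[X|A_1] = 1.71 / 0.6905 = 2.476466
Step 2: E[X|A_2] = 2.78 / 0.3095 = 8.982229
Verification: E[X] = sum E[X*1_A_i] = 1.71 + 2.78 = 4.49


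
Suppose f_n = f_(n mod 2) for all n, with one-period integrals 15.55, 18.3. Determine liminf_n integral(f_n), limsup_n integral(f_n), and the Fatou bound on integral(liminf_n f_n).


The sequence (integral(f_n)) is periodic with period 2, repeating the values 15.55, 18.3 indefinitely.
Step 1: For a periodic sequence, every tail (a_m, a_(m+1), ...) contains all 2 period values infinitely often.
Step 2: Hence inf of every tail = min of the period values = min(15.55, 18.3) = 15.55.
        liminf_n integral(f_n) = sup over m of (inf of tail from m) = 15.55.
Step 3: Similarly sup of every tail = max of the period values = 18.3.
        limsup_n integral(f_n) = 18.3.
Step 4: Fatou's lemma: integral(liminf_n f_n) <= liminf_n integral(f_n) = 15.55.
        So the integral of the pointwise liminf is at most 15.55.


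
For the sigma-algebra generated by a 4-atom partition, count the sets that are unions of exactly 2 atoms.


Each element of F is a union of some subset of the 4 atoms.
Elements that are unions of exactly 2 atoms correspond to 2-element subsets of the 4 atoms.
Count = C(4, 2) = 4! / (2! * 2!) = 6.


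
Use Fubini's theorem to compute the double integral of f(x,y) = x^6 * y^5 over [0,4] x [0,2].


By Fubini's theorem, the double integral factors as a product of single integrals:
Step 1: integral_0^4 x^6 dx = [x^7/7] from 0 to 4
     = 4^7/7 = 2340.571429
Step 2: integral_0^2 y^5 dy = [y^6/6] from 0 to 2
     = 2^6/6 = 10.666667
Step 3: Double integral = 2340.571429 * 10.666667 = 24966.095238


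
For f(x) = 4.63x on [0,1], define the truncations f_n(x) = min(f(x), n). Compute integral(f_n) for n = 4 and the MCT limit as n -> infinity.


f(x) = 4.63x on [0,1]; f_n(x) = min(4.63x, n). At n = 4:
Step 1: f(x) reaches 4 at x = 4/4.63 = 0.863931
Step 2: integral(f_4) = integral(4.63x, 0, 0.863931) + integral(4, 0.863931, 1)
       = 4.63*0.863931^2/2 + 4*(1 - 0.863931)
       = 1.727862 + 0.544276
       = 2.272138
Step 3: As n -> infinity, f_n increases to f, so by MCT integral(f_n) -> integral(f) = 4.63/2 = 2.315.
Convergence: integral(f_4) = 2.272138 -> 2.315 as n -> infinity


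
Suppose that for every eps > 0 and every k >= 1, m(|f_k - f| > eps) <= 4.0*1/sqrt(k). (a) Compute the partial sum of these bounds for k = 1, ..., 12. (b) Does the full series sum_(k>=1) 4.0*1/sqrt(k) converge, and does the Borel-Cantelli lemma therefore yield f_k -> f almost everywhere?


Step 1: List the terms 4.0*1/sqrt(k) for k = 1 to 12:
  k=1: 4
  k=2: 2.828427
  k=3: 2.309401
  k=4: 2
  k=5: 1.788854
  k=6: 1.632993
  k=7: 1.511858
  k=8: 1.414214
  k=9: 1.333333
  k=10: 1.264911
  k=11: 1.206045
  k=12: 1.154701
Step 2: Partial sum = 4 + 2.828427 + 2.309401 + 2 + 1.788854 + 1.632993 + 1.511858 + 1.414214 + 1.333333 + 1.264911 + 1.206045 + 1.154701
     = 22.444738
Step 3: The full series sum_(k>=1) 4.0*1/sqrt(k) diverges (p-series with p = 1/2 <= 1; a nonzero constant multiple of a divergent series diverges).
Step 4: The (first) Borel-Cantelli lemma requires a summable sequence of measures, so it does not apply here;
        from this bound alone no conclusion about a.e. convergence can be drawn (convergence in measure still
        gives an a.e.-convergent subsequence, but not a.e. convergence of the whole sequence).
Conclusion: series diverges; Borel-Cantelli is inconclusive about a.e. convergence of f_k.


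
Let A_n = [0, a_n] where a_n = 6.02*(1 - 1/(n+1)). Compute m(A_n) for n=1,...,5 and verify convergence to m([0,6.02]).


By continuity of measure from below: if A_n increases to A, then m(A_n) -> m(A).
Here A = [0, 6.02], so m(A) = 6.02
Step 1: a_1 = 6.02*(1 - 1/2) = 3.01, m(A_1) = 3.01
Step 2: a_2 = 6.02*(1 - 1/3) = 4.0133, m(A_2) = 4.0133
Step 3: a_3 = 6.02*(1 - 1/4) = 4.515, m(A_3) = 4.515
Step 4: a_4 = 6.02*(1 - 1/5) = 4.816, m(A_4) = 4.816
Step 5: a_5 = 6.02*(1 - 1/6) = 5.0167, m(A_5) = 5.0167
Limit: m(A_n) -> m([0,6.02]) = 6.02


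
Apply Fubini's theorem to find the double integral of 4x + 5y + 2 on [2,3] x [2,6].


By Fubini, integrate in x first, then y.
Step 1: Fix y, integrate over x in [2,3]:
  integral(4x + 5y + 2, x=2..3)
  = 4*(3^2 - 2^2)/2 + (5y + 2)*(3 - 2)
  = 10 + (5y + 2)*1
  = 10 + 5y + 2
  = 12 + 5y
Step 2: Integrate over y in [2,6]:
  integral(12 + 5y, y=2..6)
  = 12*4 + 5*(6^2 - 2^2)/2
  = 48 + 80
  = 128


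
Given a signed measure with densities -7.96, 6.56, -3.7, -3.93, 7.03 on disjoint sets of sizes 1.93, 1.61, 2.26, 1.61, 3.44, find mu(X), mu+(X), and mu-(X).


Step 1: Compute signed measure on each set:
  Set 1: -7.96 * 1.93 = -15.3628
  Set 2: 6.56 * 1.61 = 10.5616
  Set 3: -3.7 * 2.26 = -8.362
  Set 4: -3.93 * 1.61 = -6.3273
  Set 5: 7.03 * 3.44 = 24.1832
Step 2: Total signed measure = (-15.3628) + (10.5616) + (-8.362) + (-6.3273) + (24.1832)
     = 4.6927
Step 3: Positive part mu+(X) = sum of positive contributions = 34.7448
Step 4: Negative part mu-(X) = |sum of negative contributions| = 30.0521


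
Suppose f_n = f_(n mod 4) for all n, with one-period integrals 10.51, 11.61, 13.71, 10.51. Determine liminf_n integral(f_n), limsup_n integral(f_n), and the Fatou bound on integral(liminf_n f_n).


The sequence (integral(f_n)) is periodic with period 4, repeating the values 10.51, 11.61, 13.71, 10.51 indefinitely.
Step 1: For a periodic sequence, every tail (a_m, a_(m+1), ...) contains all 4 period values infinitely often.
Step 2: Hence inf of every tail = min of the period values = min(10.51, 11.61, 13.71, 10.51) = 10.51.
        liminf_n integral(f_n) = sup over m of (inf of tail from m) = 10.51.
Step 3: Similarly sup of every tail = max of the period values = 13.71.
        limsup_n integral(f_n) = 13.71.
Step 4: Fatou's lemma: integral(liminf_n f_n) <= liminf_n integral(f_n) = 10.51.
        So the integral of the pointwise liminf is at most 10.51.


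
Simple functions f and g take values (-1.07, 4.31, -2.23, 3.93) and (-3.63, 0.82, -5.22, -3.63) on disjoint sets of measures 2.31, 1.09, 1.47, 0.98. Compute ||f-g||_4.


Step 1: Compute differences f_i - g_i:
  -1.07 - -3.63 = 2.56
  4.31 - 0.82 = 3.49
  -2.23 - -5.22 = 2.99
  3.93 - -3.63 = 7.56
Step 2: Compute |diff|^4 * measure for each set:
  |2.56|^4 * 2.31 = 42.949673 * 2.31 = 99.213745
  |3.49|^4 * 1.09 = 148.354836 * 1.09 = 161.706771
  |2.99|^4 * 1.47 = 79.925388 * 1.47 = 117.49032
  |7.56|^4 * 0.98 = 3266.533993 * 0.98 = 3201.203313
Step 3: Sum = 3579.614149
Step 4: ||f-g||_4 = (3579.614149)^(1/4) = 7.734977


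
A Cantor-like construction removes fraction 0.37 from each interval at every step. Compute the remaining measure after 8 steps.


Step 1: At each step, fraction remaining = 1 - 0.37 = 0.63
Step 2: After 8 steps, measure = (0.63)^8
Result = 0.024816


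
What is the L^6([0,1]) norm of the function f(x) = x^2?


Step 1: ||f||_6 = (integral_0^1 |x^2|^6 dx)^(1/6)
     = (integral_0^1 x^12 dx)^(1/6)
Step 2: integral_0^1 x^12 dx = [x^13/(13)] from 0 to 1 = 1^13/13
     = 1/13 = 0.076923
Step 3: ||f||_6 = (0.076923)^(1/6) = 0.652143


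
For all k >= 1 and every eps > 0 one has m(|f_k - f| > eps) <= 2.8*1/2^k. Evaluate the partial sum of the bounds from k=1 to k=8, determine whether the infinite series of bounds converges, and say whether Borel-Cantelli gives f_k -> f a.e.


Step 1: List the terms 2.8*1/2^k for k = 1 to 8:
  k=1: 1.4
  k=2: 0.7
  k=3: 0.35
  k=4: 0.175
  k=5: 0.0875
  k=6: 0.04375
  k=7: 0.021875
  k=8: 0.010937
Step 2: Partial sum = 1.4 + 0.7 + 0.35 + 0.175 + 0.0875 + 0.04375 + 0.021875 + 0.010937
     = 2.789062
Step 3: The full series sum_(k>=1) 2.8*1/2^k converges (geometric series with ratio 1/2 < 1; a constant multiple of a convergent series converges).
Step 4: Fix eps > 0. Since sum_k m(|f_k - f| > eps) < infinity, the Borel-Cantelli lemma gives
        m(limsup_k {|f_k - f| > eps}) = 0, i.e. for a.e. x, |f_k(x) - f(x)| <= eps for all large k.
        Applying this with eps = 1/j for j = 1, 2, ... and intersecting the countably many full-measure sets,
        for a.e. x we get limsup_k |f_k(x) - f(x)| <= 1/j for every j, hence f_k -> f almost everywhere.
Conclusion: series converges; Borel-Cantelli yields f_k -> f a.e.


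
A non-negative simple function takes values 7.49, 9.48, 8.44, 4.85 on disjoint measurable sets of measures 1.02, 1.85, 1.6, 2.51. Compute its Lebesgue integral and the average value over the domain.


Step 1: Integral = sum(value_i * measure_i)
= 7.49*1.02 + 9.48*1.85 + 8.44*1.6 + 4.85*2.51
= 7.6398 + 17.538 + 13.504 + 12.1735
= 50.8553
Step 2: Total measure of domain = 1.02 + 1.85 + 1.6 + 2.51 = 6.98
Step 3: Average value = 50.8553 / 6.98 = 7.28586


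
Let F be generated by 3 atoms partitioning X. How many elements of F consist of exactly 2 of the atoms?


Each element of F is a union of some subset of the 3 atoms.
Elements that are unions of exactly 2 atoms correspond to 2-element subsets of the 3 atoms.
Count = C(3, 2) = 3! / (2! * 1!) = 3.


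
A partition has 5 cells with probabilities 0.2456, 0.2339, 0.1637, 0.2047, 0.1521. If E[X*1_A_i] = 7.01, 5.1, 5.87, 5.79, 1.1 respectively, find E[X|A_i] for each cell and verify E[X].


For each cell A_i: E[X|A_i] = E[X*1_A_i] / P(A_i)
Step 1: E[X|A_1] = 7.01 / 0.2456 = 28.542345
Step 2: E[X|A_2] = 5.1 / 0.2339 = 21.80419
Step 3: E[X|A_3] = 5.87 / 0.1637 = 35.858277
Step 4: E[X|A_4] = 5.79 / 0.2047 = 28.285296
Step 5: E[X|A_5] = 1.1 / 0.1521 = 7.232084
Verification: E[X] = sum E[X*1_A_i] = 7.01 + 5.1 + 5.87 + 5.79 + 1.1 = 24.87


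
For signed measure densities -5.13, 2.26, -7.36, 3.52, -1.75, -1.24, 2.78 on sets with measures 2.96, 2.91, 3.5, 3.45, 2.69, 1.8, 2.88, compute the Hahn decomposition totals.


Step 1: Compute signed measure on each set:
  Set 1: -5.13 * 2.96 = -15.1848
  Set 2: 2.26 * 2.91 = 6.5766
  Set 3: -7.36 * 3.5 = -25.76
  Set 4: 3.52 * 3.45 = 12.144
  Set 5: -1.75 * 2.69 = -4.7075
  Set 6: -1.24 * 1.8 = -2.232
  Set 7: 2.78 * 2.88 = 8.0064
Step 2: Total signed measure = (-15.1848) + (6.5766) + (-25.76) + (12.144) + (-4.7075) + (-2.232) + (8.0064)
     = -21.1573
Step 3: Positive part mu+(X) = sum of positive contributions = 26.727
Step 4: Negative part mu-(X) = |sum of negative contributions| = 47.8843


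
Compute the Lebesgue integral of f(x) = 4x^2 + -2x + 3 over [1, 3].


The Lebesgue integral of a Riemann-integrable function agrees with the Riemann integral.
Antiderivative F(x) = (4/3)x^3 + (-2/2)x^2 + 3x
F(3) = (4/3)*3^3 + (-2/2)*3^2 + 3*3
     = (4/3)*27 + (-2/2)*9 + 3*3
     = 36 + -9 + 9
     = 36
F(1) = 3.333333
Integral = F(3) - F(1) = 36 - 3.333333 = 32.666667


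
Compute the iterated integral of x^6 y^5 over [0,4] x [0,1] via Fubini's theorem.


By Fubini's theorem, the double integral factors as a product of single integrals:
Step 1: integral_0^4 x^6 dx = [x^7/7] from 0 to 4
     = 4^7/7 = 2340.571429
Step 2: integral_0^1 y^5 dy = [y^6/6] from 0 to 1
     = 1^6/6 = 0.166667
Step 3: Double integral = 2340.571429 * 0.166667 = 390.095238


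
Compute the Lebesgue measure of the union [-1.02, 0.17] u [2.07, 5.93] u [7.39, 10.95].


For pairwise disjoint intervals, m(union) = sum of lengths.
= (0.17 - -1.02) + (5.93 - 2.07) + (10.95 - 7.39)
= 1.19 + 3.86 + 3.56
= 8.61


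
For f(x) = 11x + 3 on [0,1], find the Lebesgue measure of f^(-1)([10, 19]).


f^(-1)([10, 19]) = {x : 10 <= 11x + 3 <= 19}
Solving: (10 - 3)/11 <= x <= (19 - 3)/11
= [0.636364, 1.454545]
Intersecting with [0,1]: [0.636364, 1]
Measure = 1 - 0.636364 = 0.363636


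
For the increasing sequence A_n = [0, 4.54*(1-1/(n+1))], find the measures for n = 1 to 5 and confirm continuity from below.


By continuity of measure from below: if A_n increases to A, then m(A_n) -> m(A).
Here A = [0, 4.54], so m(A) = 4.54
Step 1: a_1 = 4.54*(1 - 1/2) = 2.27, m(A_1) = 2.27
Step 2: a_2 = 4.54*(1 - 1/3) = 3.0267, m(A_2) = 3.0267
Step 3: a_3 = 4.54*(1 - 1/4) = 3.405, m(A_3) = 3.405
Step 4: a_4 = 4.54*(1 - 1/5) = 3.632, m(A_4) = 3.632
Step 5: a_5 = 4.54*(1 - 1/6) = 3.7833, m(A_5) = 3.7833
Limit: m(A_n) -> m([0,4.54]) = 4.54


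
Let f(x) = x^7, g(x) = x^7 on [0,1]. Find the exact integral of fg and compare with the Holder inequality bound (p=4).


Step 1: Exact integral of f*g = integral(x^14, 0, 1) = 1/15
     = 0.066667
Step 2: Holder bound with p=4, q=1.333333:
  ||f||_p = (integral x^28 dx)^(1/4) = (1/29)^(1/4) = 0.430924
  ||g||_q = (integral x^9.333333 dx)^(1/1.333333) = (1/10.333333)^(1/1.333333) = 0.173508
Step 3: Holder bound = ||f||_p * ||g||_q = 0.430924 * 0.173508 = 0.074769
Verification: 0.066667 <= 0.074769 (Holder holds)


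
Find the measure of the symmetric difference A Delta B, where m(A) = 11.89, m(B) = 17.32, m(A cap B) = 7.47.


m(A Delta B) = m(A) + m(B) - 2*m(A n B)
= 11.89 + 17.32 - 2*7.47
= 11.89 + 17.32 - 14.94
= 14.27


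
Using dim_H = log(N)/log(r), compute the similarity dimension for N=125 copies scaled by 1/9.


For a self-similar set with N copies scaled by 1/r:
dim_H = log(N)/log(r) = log(125)/log(9)
= 4.828314/2.197225
= 2.19746


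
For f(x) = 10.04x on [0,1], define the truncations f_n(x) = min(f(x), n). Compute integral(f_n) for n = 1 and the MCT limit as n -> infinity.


f(x) = 10.04x on [0,1]; f_n(x) = min(10.04x, n). At n = 1:
Step 1: f(x) reaches 1 at x = 1/10.04 = 0.099602
Step 2: integral(f_1) = integral(10.04x, 0, 0.099602) + integral(1, 0.099602, 1)
       = 10.04*0.099602^2/2 + 1*(1 - 0.099602)
       = 0.049801 + 0.900398
       = 0.950199
Step 3: As n -> infinity, f_n increases to f, so by MCT integral(f_n) -> integral(f) = 10.04/2 = 5.02.
Convergence: integral(f_1) = 0.950199 -> 5.02 as n -> infinity


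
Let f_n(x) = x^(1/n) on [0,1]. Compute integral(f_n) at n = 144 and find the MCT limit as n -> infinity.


At n = 144: f_144(x) = x^(1/144).
Step 1: integral(x^(1/144), 0, 1) = [x^(1/144+1) / (1/144+1)] from 0 to 1
     = 1 / (1/144 + 1) = 1 / ((144+1)/144) = 144/(144+1)
     = 144/145 = 0.993103
Step 2: As n -> infinity, f_n(x) = x^(1/n) -> 1 for x in (0,1], and f_n is increasing in n.
By MCT, lim_n integral(f_n) = integral(lim_n f_n) = integral(1, 0, 1) = 1.
Step 3: Verify convergence: 144/145 = 0.993103 -> 1


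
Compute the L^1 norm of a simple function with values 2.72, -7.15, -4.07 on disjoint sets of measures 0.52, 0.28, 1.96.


Step 1: Compute |f_i|^1 for each value:
  |2.72|^1 = 2.72
  |-7.15|^1 = 7.15
  |-4.07|^1 = 4.07
Step 2: Multiply by measures and sum:
  2.72 * 0.52 = 1.4144
  7.15 * 0.28 = 2.002
  4.07 * 1.96 = 7.9772
Sum = 1.4144 + 2.002 + 7.9772 = 11.3936
Step 3: Take the p-th root:
||f||_1 = (11.3936)^(1/1) = 11.3936


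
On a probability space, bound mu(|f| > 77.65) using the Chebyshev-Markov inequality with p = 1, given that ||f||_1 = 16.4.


Chebyshev/Markov inequality: mu(|f| > eps) <= (||f||_p / eps)^p
Step 1: ||f||_1 / eps = 16.4 / 77.65 = 0.211204
Step 2: Raise to power p = 1:
  (0.211204)^1 = 0.211204
Step 3: Therefore mu(|f| > 77.65) <= 0.211204


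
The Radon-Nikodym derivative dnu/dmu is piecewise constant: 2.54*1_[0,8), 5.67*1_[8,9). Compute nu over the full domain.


Integrate each piece of the Radon-Nikodym derivative:
Step 1: integral_0^8 2.54 dx = 2.54*(8-0) = 2.54*8 = 20.32
Step 2: integral_8^9 5.67 dx = 5.67*(9-8) = 5.67*1 = 5.67
Total: 20.32 + 5.67 = 25.99


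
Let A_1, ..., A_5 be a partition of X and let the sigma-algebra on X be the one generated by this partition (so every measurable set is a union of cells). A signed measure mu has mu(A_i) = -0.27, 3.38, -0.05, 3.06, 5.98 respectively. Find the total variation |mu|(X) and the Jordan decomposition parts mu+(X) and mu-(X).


Step 1: Every measurable set is a union of atoms (the cells / points), so a Hahn decomposition is
  obtained by grouping atoms by sign: P = union of atoms with mu > 0, N = union of the remaining atoms.
  Atoms in P (indices): 2, 4, 5;  atoms in N (indices): 1, 3
  Positive values: 3.38, 3.06, 5.98
  Negative values: -0.27, -0.05
Step 2: mu+(X) = mu(P) = sum of positive atom values = 12.42
Step 3: mu-(X) = -mu(N) = sum of |negative atom values| = 0.32
Step 4: |mu|(X) = mu+(X) + mu-(X) = 12.42 + 0.32 = 12.74


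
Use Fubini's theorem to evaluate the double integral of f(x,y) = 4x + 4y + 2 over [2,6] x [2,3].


By Fubini, integrate in x first, then y.
Step 1: Fix y, integrate over x in [2,6]:
  integral(4x + 4y + 2, x=2..6)
  = 4*(6^2 - 2^2)/2 + (4y + 2)*(6 - 2)
  = 64 + (4y + 2)*4
  = 64 + 16y + 8
  = 72 + 16y
Step 2: Integrate over y in [2,3]:
  integral(72 + 16y, y=2..3)
  = 72*1 + 16*(3^2 - 2^2)/2
  = 72 + 40
  = 112


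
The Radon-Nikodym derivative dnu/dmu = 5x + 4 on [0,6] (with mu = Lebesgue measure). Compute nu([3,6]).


nu(A) = integral_A (dnu/dmu) dmu = integral_3^6 (5x + 4) dx
Step 1: Antiderivative F(x) = (5/2)x^2 + 4x
Step 2: F(6) = (5/2)*6^2 + 4*6 = 90 + 24 = 114
Step 3: F(3) = (5/2)*3^2 + 4*3 = 22.5 + 12 = 34.5
Step 4: nu([3,6]) = F(6) - F(3) = 114 - 34.5 = 79.5


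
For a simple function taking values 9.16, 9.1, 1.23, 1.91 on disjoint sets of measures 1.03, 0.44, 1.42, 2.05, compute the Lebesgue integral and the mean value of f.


Step 1: Integral = sum(value_i * measure_i)
= 9.16*1.03 + 9.1*0.44 + 1.23*1.42 + 1.91*2.05
= 9.4348 + 4.004 + 1.7466 + 3.9155
= 19.1009
Step 2: Total measure of domain = 1.03 + 0.44 + 1.42 + 2.05 = 4.94
Step 3: Average value = 19.1009 / 4.94 = 3.866579


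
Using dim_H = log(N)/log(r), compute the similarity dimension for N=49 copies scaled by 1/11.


For a self-similar set with N copies scaled by 1/r:
dim_H = log(N)/log(r) = log(49)/log(11)
= 3.89182/2.397895
= 1.623015


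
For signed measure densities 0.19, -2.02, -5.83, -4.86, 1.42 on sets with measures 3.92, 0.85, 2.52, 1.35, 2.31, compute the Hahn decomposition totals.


Step 1: Compute signed measure on each set:
  Set 1: 0.19 * 3.92 = 0.7448
  Set 2: -2.02 * 0.85 = -1.717
  Set 3: -5.83 * 2.52 = -14.6916
  Set 4: -4.86 * 1.35 = -6.561
  Set 5: 1.42 * 2.31 = 3.2802
Step 2: Total signed measure = (0.7448) + (-1.717) + (-14.6916) + (-6.561) + (3.2802)
     = -18.9446
Step 3: Positive part mu+(X) = sum of positive contributions = 4.025
Step 4: Negative part mu-(X) = |sum of negative contributions| = 22.9696


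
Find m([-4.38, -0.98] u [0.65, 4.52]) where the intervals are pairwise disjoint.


For pairwise disjoint intervals, m(union) = sum of lengths.
= (-0.98 - -4.38) + (4.52 - 0.65)
= 3.4 + 3.87
= 7.27


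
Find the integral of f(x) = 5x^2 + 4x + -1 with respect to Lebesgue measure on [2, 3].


The Lebesgue integral of a Riemann-integrable function agrees with the Riemann integral.
Antiderivative F(x) = (5/3)x^3 + (4/2)x^2 + -1x
F(3) = (5/3)*3^3 + (4/2)*3^2 + -1*3
     = (5/3)*27 + (4/2)*9 + -1*3
     = 45 + 18 + -3
     = 60
F(2) = 19.333333
Integral = F(3) - F(2) = 60 - 19.333333 = 40.666667


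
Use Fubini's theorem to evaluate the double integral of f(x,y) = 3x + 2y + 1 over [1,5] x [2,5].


By Fubini, integrate in x first, then y.
Step 1: Fix y, integrate over x in [1,5]:
  integral(3x + 2y + 1, x=1..5)
  = 3*(5^2 - 1^2)/2 + (2y + 1)*(5 - 1)
  = 36 + (2y + 1)*4
  = 36 + 8y + 4
  = 40 + 8y
Step 2: Integrate over y in [2,5]:
  integral(40 + 8y, y=2..5)
  = 40*3 + 8*(5^2 - 2^2)/2
  = 120 + 84
  = 204


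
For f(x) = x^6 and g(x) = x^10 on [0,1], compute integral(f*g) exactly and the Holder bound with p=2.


Step 1: Exact integral of f*g = integral(x^16, 0, 1) = 1/17
     = 0.058824
Step 2: Holder bound with p=2, q=2:
  ||f||_p = (integral x^12 dx)^(1/2) = (1/13)^(1/2) = 0.27735
  ||g||_q = (integral x^20 dx)^(1/2) = (1/21)^(1/2) = 0.218218
Step 3: Holder bound = ||f||_p * ||g||_q = 0.27735 * 0.218218 = 0.060523
Verification: 0.058824 <= 0.060523 (Holder holds)


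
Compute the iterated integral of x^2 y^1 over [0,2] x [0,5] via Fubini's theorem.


By Fubini's theorem, the double integral factors as a product of single integrals:
Step 1: integral_0^2 x^2 dx = [x^3/3] from 0 to 2
     = 2^3/3 = 2.666667
Step 2: integral_0^5 y^1 dy = [y^2/2] from 0 to 5
     = 5^2/2 = 12.5
Step 3: Double integral = 2.666667 * 12.5 = 33.333333


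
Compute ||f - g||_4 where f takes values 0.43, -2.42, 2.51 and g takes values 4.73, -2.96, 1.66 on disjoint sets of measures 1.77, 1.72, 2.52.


Step 1: Compute differences f_i - g_i:
  0.43 - 4.73 = -4.3
  -2.42 - -2.96 = 0.54
  2.51 - 1.66 = 0.85
Step 2: Compute |diff|^4 * measure for each set:
  |-4.3|^4 * 1.77 = 341.8801 * 1.77 = 605.127777
  |0.54|^4 * 1.72 = 0.085031 * 1.72 = 0.146253
  |0.85|^4 * 2.52 = 0.522006 * 2.52 = 1.315456
Step 3: Sum = 606.589485
Step 4: ||f-g||_4 = (606.589485)^(1/4) = 4.962765


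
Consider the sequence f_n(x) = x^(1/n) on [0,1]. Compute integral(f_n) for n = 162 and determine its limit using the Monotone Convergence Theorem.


At n = 162: f_162(x) = x^(1/162).
Step 1: integral(x^(1/162), 0, 1) = [x^(1/162+1) / (1/162+1)] from 0 to 1
     = 1 / (1/162 + 1) = 1 / ((162+1)/162) = 162/(162+1)
     = 162/163 = 0.993865
Step 2: As n -> infinity, f_n(x) = x^(1/n) -> 1 for x in (0,1], and f_n is increasing in n.
By MCT, lim_n integral(f_n) = integral(lim_n f_n) = integral(1, 0, 1) = 1.
Step 3: Verify convergence: 162/163 = 0.993865 -> 1


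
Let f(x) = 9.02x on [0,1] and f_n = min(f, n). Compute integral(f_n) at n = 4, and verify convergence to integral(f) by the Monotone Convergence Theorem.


f(x) = 9.02x on [0,1]; f_n(x) = min(9.02x, n). At n = 4:
Step 1: f(x) reaches 4 at x = 4/9.02 = 0.443459
Step 2: integral(f_4) = integral(9.02x, 0, 0.443459) + integral(4, 0.443459, 1)
       = 9.02*0.443459^2/2 + 4*(1 - 0.443459)
       = 0.886918 + 2.226164
       = 3.113082
Step 3: As n -> infinity, f_n increases to f, so by MCT integral(f_n) -> integral(f) = 9.02/2 = 4.51.
Convergence: integral(f_4) = 3.113082 -> 4.51 as n -> infinity


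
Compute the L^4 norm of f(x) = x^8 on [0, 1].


Step 1: ||f||_4 = (integral_0^1 |x^8|^4 dx)^(1/4)
     = (integral_0^1 x^32 dx)^(1/4)
Step 2: integral_0^1 x^32 dx = [x^33/(33)] from 0 to 1 = 1^33/33
     = 1/33 = 0.030303
Step 3: ||f||_4 = (0.030303)^(1/4) = 0.417226


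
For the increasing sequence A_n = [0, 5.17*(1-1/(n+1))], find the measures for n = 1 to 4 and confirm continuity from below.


By continuity of measure from below: if A_n increases to A, then m(A_n) -> m(A).
Here A = [0, 5.17], so m(A) = 5.17
Step 1: a_1 = 5.17*(1 - 1/2) = 2.585, m(A_1) = 2.585
Step 2: a_2 = 5.17*(1 - 1/3) = 3.4467, m(A_2) = 3.4467
Step 3: a_3 = 5.17*(1 - 1/4) = 3.8775, m(A_3) = 3.8775
Step 4: a_4 = 5.17*(1 - 1/5) = 4.136, m(A_4) = 4.136
Limit: m(A_n) -> m([0,5.17]) = 5.17


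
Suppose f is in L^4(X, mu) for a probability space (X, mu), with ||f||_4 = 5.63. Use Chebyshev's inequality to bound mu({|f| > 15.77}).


Chebyshev/Markov inequality: mu(|f| > eps) <= (||f||_p / eps)^p
Step 1: ||f||_4 / eps = 5.63 / 15.77 = 0.357007
Step 2: Raise to power p = 4:
  (0.357007)^4 = 0.016245
Step 3: Therefore mu(|f| > 15.77) <= 0.016245


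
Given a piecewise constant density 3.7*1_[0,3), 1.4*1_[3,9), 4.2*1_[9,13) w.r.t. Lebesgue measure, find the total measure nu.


Integrate each piece of the Radon-Nikodym derivative:
Step 1: integral_0^3 3.7 dx = 3.7*(3-0) = 3.7*3 = 11.1
Step 2: integral_3^9 1.4 dx = 1.4*(9-3) = 1.4*6 = 8.4
Step 3: integral_9^13 4.2 dx = 4.2*(13-9) = 4.2*4 = 16.8
Total: 11.1 + 8.4 + 16.8 = 36.3


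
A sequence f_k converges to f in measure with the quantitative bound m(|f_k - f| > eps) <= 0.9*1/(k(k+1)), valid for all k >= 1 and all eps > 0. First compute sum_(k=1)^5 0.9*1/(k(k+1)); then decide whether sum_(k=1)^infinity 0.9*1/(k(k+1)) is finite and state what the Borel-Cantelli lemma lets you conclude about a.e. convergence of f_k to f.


Step 1: List the terms 0.9*1/(k(k+1)) for k = 1 to 5:
  k=1: 0.45
  k=2: 0.15
  k=3: 0.075
  k=4: 0.045
  k=5: 0.03
Step 2: Partial sum = 0.45 + 0.15 + 0.075 + 0.045 + 0.03
     = 0.75
Step 3: The full series sum_(k>=1) 0.9*1/(k(k+1)) converges (telescoping series sum 1/(k(k+1)) = 1; a constant multiple of a convergent series converges).
Step 4: Fix eps > 0. Since sum_k m(|f_k - f| > eps) < infinity, the Borel-Cantelli lemma gives
        m(limsup_k {|f_k - f| > eps}) = 0, i.e. for a.e. x, |f_k(x) - f(x)| <= eps for all large k.
        Applying this with eps = 1/j for j = 1, 2, ... and intersecting the countably many full-measure sets,
        for a.e. x we get limsup_k |f_k(x) - f(x)| <= 1/j for every j, hence f_k -> f almost everywhere.
Conclusion: series converges; Borel-Cantelli yields f_k -> f a.e.


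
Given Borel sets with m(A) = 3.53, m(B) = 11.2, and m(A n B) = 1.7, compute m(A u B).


By inclusion-exclusion: m(A u B) = m(A) + m(B) - m(A n B)
= 3.53 + 11.2 - 1.7
= 13.03


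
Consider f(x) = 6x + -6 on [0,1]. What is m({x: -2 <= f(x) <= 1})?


f^(-1)([-2, 1]) = {x : -2 <= 6x + -6 <= 1}
Solving: (-2 - -6)/6 <= x <= (1 - -6)/6
= [0.666667, 1.166667]
Intersecting with [0,1]: [0.666667, 1]
Measure = 1 - 0.666667 = 0.333333


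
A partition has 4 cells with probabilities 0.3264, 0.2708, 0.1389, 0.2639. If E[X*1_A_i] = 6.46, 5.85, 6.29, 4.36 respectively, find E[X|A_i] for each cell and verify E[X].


For each cell A_i: E[X|A_i] = E[X*1_A_i] / P(A_i)
Step 1: E[X|A_1] = 6.46 / 0.3264 = 19.791667
Step 2: E[X|A_2] = 5.85 / 0.2708 = 21.602659
Step 3: E[X|A_3] = 6.29 / 0.1389 = 45.284377
Step 4: E[X|A_4] = 4.36 / 0.2639 = 16.52141
Verification: E[X] = sum E[X*1_A_i] = 6.46 + 5.85 + 6.29 + 4.36 = 22.96


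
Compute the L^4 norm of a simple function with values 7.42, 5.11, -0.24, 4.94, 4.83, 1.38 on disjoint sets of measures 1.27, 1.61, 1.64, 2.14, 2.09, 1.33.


Step 1: Compute |f_i|^4 for each value:
  |7.42|^4 = 3031.207181
  |5.11|^4 = 681.841766
  |-0.24|^4 = 0.003318
  |4.94|^4 = 595.535693
  |4.83|^4 = 544.237575
  |1.38|^4 = 3.626739
Step 2: Multiply by measures and sum:
  3031.207181 * 1.27 = 3849.63312
  681.841766 * 1.61 = 1097.765244
  0.003318 * 1.64 = 0.005441
  595.535693 * 2.14 = 1274.446383
  544.237575 * 2.09 = 1137.456532
  3.626739 * 1.33 = 4.823563
Sum = 3849.63312 + 1097.765244 + 0.005441 + 1274.446383 + 1137.456532 + 4.823563 = 7364.130283
Step 3: Take the p-th root:
||f||_4 = (7364.130283)^(1/4) = 9.263612


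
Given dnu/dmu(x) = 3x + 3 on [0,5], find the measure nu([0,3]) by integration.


nu(A) = integral_A (dnu/dmu) dmu = integral_0^3 (3x + 3) dx
Step 1: Antiderivative F(x) = (3/2)x^2 + 3x
Step 2: F(3) = (3/2)*3^2 + 3*3 = 13.5 + 9 = 22.5
Step 3: F(0) = (3/2)*0^2 + 3*0 = 0.0 + 0 = 0.0
Step 4: nu([0,3]) = F(3) - F(0) = 22.5 - 0.0 = 22.5


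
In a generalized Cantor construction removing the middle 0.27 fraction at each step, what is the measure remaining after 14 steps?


Step 1: At each step, fraction remaining = 1 - 0.27 = 0.73
Step 2: After 14 steps, measure = (0.73)^14
Result = 0.012205


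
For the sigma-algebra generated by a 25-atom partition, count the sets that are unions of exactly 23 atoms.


Each element of F is a union of some subset of the 25 atoms.
Elements that are unions of exactly 23 atoms correspond to 23-element subsets of the 25 atoms.
Count = C(25, 23) = 25! / (23! * 2!) = 300.


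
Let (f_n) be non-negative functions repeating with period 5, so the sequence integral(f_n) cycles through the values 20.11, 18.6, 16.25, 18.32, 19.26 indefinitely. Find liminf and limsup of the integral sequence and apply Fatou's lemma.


The sequence (integral(f_n)) is periodic with period 5, repeating the values 20.11, 18.6, 16.25, 18.32, 19.26 indefinitely.
Step 1: For a periodic sequence, every tail (a_m, a_(m+1), ...) contains all 5 period values infinitely often.
Step 2: Hence inf of every tail = min of the period values = min(20.11, 18.6, 16.25, 18.32, 19.26) = 16.25.
        liminf_n integral(f_n) = sup over m of (inf of tail from m) = 16.25.
Step 3: Similarly sup of every tail = max of the period values = 20.11.
        limsup_n integral(f_n) = 20.11.
Step 4: Fatou's lemma: integral(liminf_n f_n) <= liminf_n integral(f_n) = 16.25.
        So the integral of the pointwise liminf is at most 16.25.


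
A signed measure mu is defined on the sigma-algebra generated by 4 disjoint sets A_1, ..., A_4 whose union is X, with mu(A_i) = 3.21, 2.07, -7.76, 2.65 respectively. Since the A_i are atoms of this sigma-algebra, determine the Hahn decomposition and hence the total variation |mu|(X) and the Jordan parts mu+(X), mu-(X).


Step 1: Every measurable set is a union of atoms (the cells / points), so a Hahn decomposition is
  obtained by grouping atoms by sign: P = union of atoms with mu > 0, N = union of the remaining atoms.
  Atoms in P (indices): 1, 2, 4;  atoms in N (indices): 3
  Positive values: 3.21, 2.07, 2.65
  Negative values: -7.76
Step 2: mu+(X) = mu(P) = sum of positive atom values = 7.93
Step 3: mu-(X) = -mu(N) = sum of |negative atom values| = 7.76
Step 4: |mu|(X) = mu+(X) + mu-(X) = 7.93 + 7.76 = 15.69


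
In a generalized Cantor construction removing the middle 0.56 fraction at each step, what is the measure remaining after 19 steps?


Step 1: At each step, fraction remaining = 1 - 0.56 = 0.44
Step 2: After 19 steps, measure = (0.44)^19
Result = 1.681128e-07


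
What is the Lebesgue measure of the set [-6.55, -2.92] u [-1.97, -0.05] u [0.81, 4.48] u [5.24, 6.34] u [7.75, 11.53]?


For pairwise disjoint intervals, m(union) = sum of lengths.
= (-2.92 - -6.55) + (-0.05 - -1.97) + (4.48 - 0.81) + (6.34 - 5.24) + (11.53 - 7.75)
= 3.63 + 1.92 + 3.67 + 1.1 + 3.78
= 14.1


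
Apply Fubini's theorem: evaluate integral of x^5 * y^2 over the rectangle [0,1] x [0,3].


By Fubini's theorem, the double integral factors as a product of single integrals:
Step 1: integral_0^1 x^5 dx = [x^6/6] from 0 to 1
     = 1^6/6 = 0.166667
Step 2: integral_0^3 y^2 dy = [y^3/3] from 0 to 3
     = 3^3/3 = 9
Step 3: Double integral = 0.166667 * 9 = 1.5


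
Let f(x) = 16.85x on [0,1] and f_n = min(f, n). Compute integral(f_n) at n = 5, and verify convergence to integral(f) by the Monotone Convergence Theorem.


f(x) = 16.85x on [0,1]; f_n(x) = min(16.85x, n). At n = 5:
Step 1: f(x) reaches 5 at x = 5/16.85 = 0.296736
Step 2: integral(f_5) = integral(16.85x, 0, 0.296736) + integral(5, 0.296736, 1)
       = 16.85*0.296736^2/2 + 5*(1 - 0.296736)
       = 0.74184 + 3.51632
       = 4.25816
Step 3: As n -> infinity, f_n increases to f, so by MCT integral(f_n) -> integral(f) = 16.85/2 = 8.425.
Convergence: integral(f_5) = 4.25816 -> 8.425 as n -> infinity


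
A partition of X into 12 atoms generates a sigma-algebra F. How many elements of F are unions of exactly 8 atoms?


Each element of F is a union of some subset of the 12 atoms.
Elements that are unions of exactly 8 atoms correspond to 8-element subsets of the 12 atoms.
Count = C(12, 8) = 12! / (8! * 4!) = 495.


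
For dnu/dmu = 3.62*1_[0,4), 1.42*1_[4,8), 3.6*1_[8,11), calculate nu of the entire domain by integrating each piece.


Integrate each piece of the Radon-Nikodym derivative:
Step 1: integral_0^4 3.62 dx = 3.62*(4-0) = 3.62*4 = 14.48
Step 2: integral_4^8 1.42 dx = 1.42*(8-4) = 1.42*4 = 5.68
Step 3: integral_8^11 3.6 dx = 3.6*(11-8) = 3.6*3 = 10.8
Total: 14.48 + 5.68 + 10.8 = 30.96


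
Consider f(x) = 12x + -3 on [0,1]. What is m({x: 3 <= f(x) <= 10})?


f^(-1)([3, 10]) = {x : 3 <= 12x + -3 <= 10}
Solving: (3 - -3)/12 <= x <= (10 - -3)/12
= [0.5, 1.083333]
Intersecting with [0,1]: [0.5, 1]
Measure = 1 - 0.5 = 0.5


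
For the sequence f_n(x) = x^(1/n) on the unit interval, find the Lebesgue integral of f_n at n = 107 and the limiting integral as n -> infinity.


At n = 107: f_107(x) = x^(1/107).
Step 1: integral(x^(1/107), 0, 1) = [x^(1/107+1) / (1/107+1)] from 0 to 1
     = 1 / (1/107 + 1) = 1 / ((107+1)/107) = 107/(107+1)
     = 107/108 = 0.990741
Step 2: As n -> infinity, f_n(x) = x^(1/n) -> 1 for x in (0,1], and f_n is increasing in n.
By MCT, lim_n integral(f_n) = integral(lim_n f_n) = integral(1, 0, 1) = 1.
Step 3: Verify convergence: 107/108 = 0.990741 -> 1


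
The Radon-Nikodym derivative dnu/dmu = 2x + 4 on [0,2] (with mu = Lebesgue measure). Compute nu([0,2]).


nu(A) = integral_A (dnu/dmu) dmu = integral_0^2 (2x + 4) dx
Step 1: Antiderivative F(x) = (2/2)x^2 + 4x
Step 2: F(2) = (2/2)*2^2 + 4*2 = 4 + 8 = 12
Step 3: F(0) = (2/2)*0^2 + 4*0 = 0.0 + 0 = 0.0
Step 4: nu([0,2]) = F(2) - F(0) = 12 - 0.0 = 12


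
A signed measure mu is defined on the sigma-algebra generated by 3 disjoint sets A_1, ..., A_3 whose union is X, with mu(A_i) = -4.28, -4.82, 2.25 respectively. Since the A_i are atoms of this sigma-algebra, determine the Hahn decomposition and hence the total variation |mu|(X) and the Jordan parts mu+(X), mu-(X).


Step 1: Every measurable set is a union of atoms (the cells / points), so a Hahn decomposition is
  obtained by grouping atoms by sign: P = union of atoms with mu > 0, N = union of the remaining atoms.
  Atoms in P (indices): 3;  atoms in N (indices): 1, 2
  Positive values: 2.25
  Negative values: -4.28, -4.82
Step 2: mu+(X) = mu(P) = sum of positive atom values = 2.25
Step 3: mu-(X) = -mu(N) = sum of |negative atom values| = 9.1
Step 4: |mu|(X) = mu+(X) + mu-(X) = 2.25 + 9.1 = 11.35


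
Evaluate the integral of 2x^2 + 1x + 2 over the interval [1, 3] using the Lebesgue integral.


The Lebesgue integral of a Riemann-integrable function agrees with the Riemann integral.
Antiderivative F(x) = (2/3)x^3 + (1/2)x^2 + 2x
F(3) = (2/3)*3^3 + (1/2)*3^2 + 2*3
     = (2/3)*27 + (1/2)*9 + 2*3
     = 18 + 4.5 + 6
     = 28.5
F(1) = 3.166667
Integral = F(3) - F(1) = 28.5 - 3.166667 = 25.333333


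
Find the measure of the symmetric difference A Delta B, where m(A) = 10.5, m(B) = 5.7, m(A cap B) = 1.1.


m(A Delta B) = m(A) + m(B) - 2*m(A n B)
= 10.5 + 5.7 - 2*1.1
= 10.5 + 5.7 - 2.2
= 14


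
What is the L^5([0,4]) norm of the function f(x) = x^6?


Step 1: ||f||_5 = (integral_0^4 |x^6|^5 dx)^(1/5)
     = (integral_0^4 x^30 dx)^(1/5)
Step 2: integral_0^4 x^30 dx = [x^31/(31)] from 0 to 4 = 4^31/31
     = 4611686018427387904/31 = 1.487641e+17
Step 3: ||f||_5 = (1.487641e+17)^(1/5) = 2719.566028


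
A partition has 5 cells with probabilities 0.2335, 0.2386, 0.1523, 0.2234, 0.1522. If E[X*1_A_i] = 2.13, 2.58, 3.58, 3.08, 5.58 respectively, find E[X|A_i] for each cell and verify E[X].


For each cell A_i: E[X|A_i] = E[X*1_A_i] / P(A_i)
Step 1: E[X|A_1] = 2.13 / 0.2335 = 9.122056
Step 2: E[X|A_2] = 2.58 / 0.2386 = 10.813076
Step 3: E[X|A_3] = 3.58 / 0.1523 = 23.506238
Step 4: E[X|A_4] = 3.08 / 0.2234 = 13.786929
Step 5: E[X|A_5] = 5.58 / 0.1522 = 36.662286
Verification: E[X] = sum E[X*1_A_i] = 2.13 + 2.58 + 3.58 + 3.08 + 5.58 = 16.95


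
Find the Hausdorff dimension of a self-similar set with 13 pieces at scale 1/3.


For a self-similar set with N copies scaled by 1/r:
dim_H = log(N)/log(r) = log(13)/log(3)
= 2.564949/1.098612
= 2.334718


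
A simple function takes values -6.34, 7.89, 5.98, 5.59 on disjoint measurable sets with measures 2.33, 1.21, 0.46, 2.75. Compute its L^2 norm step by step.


Step 1: Compute |f_i|^2 for each value:
  |-6.34|^2 = 40.1956
  |7.89|^2 = 62.2521
  |5.98|^2 = 35.7604
  |5.59|^2 = 31.2481
Step 2: Multiply by measures and sum:
  40.1956 * 2.33 = 93.655748
  62.2521 * 1.21 = 75.325041
  35.7604 * 0.46 = 16.449784
  31.2481 * 2.75 = 85.932275
Sum = 93.655748 + 75.325041 + 16.449784 + 85.932275 = 271.362848
Step 3: Take the p-th root:
||f||_2 = (271.362848)^(1/2) = 16.473095


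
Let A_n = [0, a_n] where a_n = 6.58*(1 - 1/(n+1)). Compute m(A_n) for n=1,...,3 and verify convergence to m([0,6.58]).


By continuity of measure from below: if A_n increases to A, then m(A_n) -> m(A).
Here A = [0, 6.58], so m(A) = 6.58
Step 1: a_1 = 6.58*(1 - 1/2) = 3.29, m(A_1) = 3.29
Step 2: a_2 = 6.58*(1 - 1/3) = 4.3867, m(A_2) = 4.3867
Step 3: a_3 = 6.58*(1 - 1/4) = 4.935, m(A_3) = 4.935
Limit: m(A_n) -> m([0,6.58]) = 6.58


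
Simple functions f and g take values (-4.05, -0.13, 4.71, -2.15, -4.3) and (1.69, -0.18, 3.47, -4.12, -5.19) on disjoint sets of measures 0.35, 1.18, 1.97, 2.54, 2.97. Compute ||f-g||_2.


Step 1: Compute differences f_i - g_i:
  -4.05 - 1.69 = -5.74
  -0.13 - -0.18 = 0.05
  4.71 - 3.47 = 1.24
  -2.15 - -4.12 = 1.97
  -4.3 - -5.19 = 0.89
Step 2: Compute |diff|^2 * measure for each set:
  |-5.74|^2 * 0.35 = 32.9476 * 0.35 = 11.53166
  |0.05|^2 * 1.18 = 0.0025 * 1.18 = 0.00295
  |1.24|^2 * 1.97 = 1.5376 * 1.97 = 3.029072
  |1.97|^2 * 2.54 = 3.8809 * 2.54 = 9.857486
  |0.89|^2 * 2.97 = 0.7921 * 2.97 = 2.352537
Step 3: Sum = 26.773705
Step 4: ||f-g||_2 = (26.773705)^(1/2) = 5.174331
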